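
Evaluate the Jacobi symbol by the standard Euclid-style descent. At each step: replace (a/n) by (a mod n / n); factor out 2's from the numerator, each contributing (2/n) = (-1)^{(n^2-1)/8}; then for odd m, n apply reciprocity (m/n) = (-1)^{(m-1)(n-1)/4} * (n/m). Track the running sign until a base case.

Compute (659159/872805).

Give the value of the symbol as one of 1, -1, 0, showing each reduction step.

reciprocity: (659159/872805) = +1·(872805/659159) since 659159 mod 4 = 3, 872805 mod 4 = 1; sign now +1
(872805/659159) = (213646/659159)   [reduce mod 659159]
213646 = 2^1·106823; (2/659159) = +1 since 659159 mod 8 = 7, so (213646/659159) = (+1)^1·(106823/659159); sign now +1
reciprocity: (106823/659159) = -1·(659159/106823) since 106823 mod 4 = 3, 659159 mod 4 = 3; sign now -1
(659159/106823) = (18221/106823)   [reduce mod 106823]
reciprocity: (18221/106823) = +1·(106823/18221) since 18221 mod 4 = 1, 106823 mod 4 = 3; sign now -1
(106823/18221) = (15718/18221)   [reduce mod 18221]
15718 = 2^1·7859; (2/18221) = -1 since 18221 mod 8 = 5, so (15718/18221) = (-1)^1·(7859/18221); sign now +1
reciprocity: (7859/18221) = +1·(18221/7859) since 7859 mod 4 = 3, 18221 mod 4 = 1; sign now +1
(18221/7859) = (2503/7859)   [reduce mod 7859]
reciprocity: (2503/7859) = -1·(7859/2503) since 2503 mod 4 = 3, 7859 mod 4 = 3; sign now -1
(7859/2503) = (350/2503)   [reduce mod 2503]
350 = 2^1·175; (2/2503) = +1 since 2503 mod 8 = 7, so (350/2503) = (+1)^1·(175/2503); sign now -1
reciprocity: (175/2503) = -1·(2503/175) since 175 mod 4 = 3, 2503 mod 4 = 3; sign now +1
(2503/175) = (53/175)   [reduce mod 175]
reciprocity: (53/175) = +1·(175/53) since 53 mod 4 = 1, 175 mod 4 = 3; sign now +1
(175/53) = (16/53)   [reduce mod 53]
16 = 2^4·1; (2/53) = -1 since 53 mod 8 = 5, so (16/53) = (-1)^4·(1/53); sign now +1
(1/53) = 1; final value = sign = +1

1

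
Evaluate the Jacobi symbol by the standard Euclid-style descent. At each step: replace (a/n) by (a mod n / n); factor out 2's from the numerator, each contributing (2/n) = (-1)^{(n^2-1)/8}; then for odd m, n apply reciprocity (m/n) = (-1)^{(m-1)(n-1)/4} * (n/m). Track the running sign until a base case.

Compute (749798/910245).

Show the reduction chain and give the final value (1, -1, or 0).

0

factor out 2^1: 749798 = 2^1·374899; with 910245 mod 8 = 5, (2/910245) = -1; sign now -1; continue with (374899/910245)
flip (374899/910245) -> (910245/374899): both odd, 374899 mod 4 = 3, 910245 mod 4 = 1, so the flip contributes +1; sign now -1
(910245/374899): 910245 mod 374899 = 160447, so (910245/374899) = (160447/374899)
flip (160447/374899) -> (374899/160447): both odd, 160447 mod 4 = 3, 374899 mod 4 = 3, so the flip contributes -1; sign now +1
(374899/160447): 374899 mod 160447 = 54005, so (374899/160447) = (54005/160447)
flip (54005/160447) -> (160447/54005): both odd, 54005 mod 4 = 1, 160447 mod 4 = 3, so the flip contributes +1; sign now +1
(160447/54005): 160447 mod 54005 = 52437, so (160447/54005) = (52437/54005)
flip (52437/54005) -> (54005/52437): both odd, 52437 mod 4 = 1, 54005 mod 4 = 1, so the flip contributes +1; sign now +1
(54005/52437): 54005 mod 52437 = 1568, so (54005/52437) = (1568/52437)
factor out 2^5: 1568 = 2^5·49; with 52437 mod 8 = 5, (2/52437) = -1; sign now -1; continue with (49/52437)
flip (49/52437) -> (52437/49): both odd, 49 mod 4 = 1, 52437 mod 4 = 1, so the flip contributes +1; sign now -1
(52437/49): 52437 mod 49 = 7, so (52437/49) = (7/49)
flip (7/49) -> (49/7): both odd, 7 mod 4 = 3, 49 mod 4 = 1, so the flip contributes +1; sign now -1
(49/7): 49 mod 7 = 0, so (49/7) = (0/7)
reached (0/7); gcd(a, n) > 1, so (0/7) = 0 and the symbol is 0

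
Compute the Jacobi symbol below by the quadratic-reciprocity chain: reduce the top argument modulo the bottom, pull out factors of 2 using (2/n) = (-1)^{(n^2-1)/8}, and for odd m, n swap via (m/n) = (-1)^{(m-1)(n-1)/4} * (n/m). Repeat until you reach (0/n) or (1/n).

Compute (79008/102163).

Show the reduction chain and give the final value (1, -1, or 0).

79008 = 2^5·2469; (2/102163) = -1 since 102163 mod 8 = 3, so (79008/102163) = (-1)^5·(2469/102163); sign now -1
reciprocity: (2469/102163) = +1·(102163/2469) since 2469 mod 4 = 1, 102163 mod 4 = 3; sign now -1
(102163/2469) = (934/2469)   [reduce mod 2469]
934 = 2^1·467; (2/2469) = -1 since 2469 mod 8 = 5, so (934/2469) = (-1)^1·(467/2469); sign now +1
reciprocity: (467/2469) = +1·(2469/467) since 467 mod 4 = 3, 2469 mod 4 = 1; sign now +1
(2469/467) = (134/467)   [reduce mod 467]
134 = 2^1·67; (2/467) = -1 since 467 mod 8 = 3, so (134/467) = (-1)^1·(67/467); sign now -1
reciprocity: (67/467) = -1·(467/67) since 67 mod 4 = 3, 467 mod 4 = 3; sign now +1
(467/67) = (65/67)   [reduce mod 67]
reciprocity: (65/67) = +1·(67/65) since 65 mod 4 = 1, 67 mod 4 = 3; sign now +1
(67/65) = (2/65)   [reduce mod 65]
2 = 2^1·1; (2/65) = +1 since 65 mod 8 = 1, so (2/65) = (+1)^1·(1/65); sign now +1
(1/65) = 1; final value = sign = +1

1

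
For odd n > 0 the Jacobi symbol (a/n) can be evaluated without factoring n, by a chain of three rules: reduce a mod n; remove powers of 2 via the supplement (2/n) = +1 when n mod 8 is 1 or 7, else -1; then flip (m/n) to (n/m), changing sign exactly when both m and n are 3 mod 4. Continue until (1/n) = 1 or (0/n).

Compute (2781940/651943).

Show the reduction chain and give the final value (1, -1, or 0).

1

(2781940/651943) = (174168/651943)   [reduce mod 651943]
174168 = 2^3·21771; (2/651943) = +1 since 651943 mod 8 = 7, so (174168/651943) = (+1)^3·(21771/651943); sign now +1
reciprocity: (21771/651943) = -1·(651943/21771) since 21771 mod 4 = 3, 651943 mod 4 = 3; sign now -1
(651943/21771) = (20584/21771)   [reduce mod 21771]
20584 = 2^3·2573; (2/21771) = -1 since 21771 mod 8 = 3, so (20584/21771) = (-1)^3·(2573/21771); sign now +1
reciprocity: (2573/21771) = +1·(21771/2573) since 2573 mod 4 = 1, 21771 mod 4 = 3; sign now +1
(21771/2573) = (1187/2573)   [reduce mod 2573]
reciprocity: (1187/2573) = +1·(2573/1187) since 1187 mod 4 = 3, 2573 mod 4 = 1; sign now +1
(2573/1187) = (199/1187)   [reduce mod 1187]
reciprocity: (199/1187) = -1·(1187/199) since 199 mod 4 = 3, 1187 mod 4 = 3; sign now -1
(1187/199) = (192/199)   [reduce mod 199]
192 = 2^6·3; (2/199) = +1 since 199 mod 8 = 7, so (192/199) = (+1)^6·(3/199); sign now -1
reciprocity: (3/199) = -1·(199/3) since 3 mod 4 = 3, 199 mod 4 = 3; sign now +1
(199/3) = (1/3)   [reduce mod 3]
(1/3) = 1; final value = sign = +1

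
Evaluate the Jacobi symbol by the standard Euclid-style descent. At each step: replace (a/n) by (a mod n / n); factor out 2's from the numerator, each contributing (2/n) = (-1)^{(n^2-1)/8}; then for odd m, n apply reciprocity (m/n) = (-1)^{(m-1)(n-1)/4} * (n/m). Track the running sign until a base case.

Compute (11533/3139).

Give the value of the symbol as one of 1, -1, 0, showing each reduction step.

(11533/3139): 11533 mod 3139 = 2116, so (11533/3139) = (2116/3139)
factor out 2^2: 2116 = 2^2·529; with 3139 mod 8 = 3, (2/3139) = -1; sign now +1; continue with (529/3139)
flip (529/3139) -> (3139/529): both odd, 529 mod 4 = 1, 3139 mod 4 = 3, so the flip contributes +1; sign now +1
(3139/529): 3139 mod 529 = 494, so (3139/529) = (494/529)
factor out 2^1: 494 = 2^1·247; with 529 mod 8 = 1, (2/529) = +1; sign now +1; continue with (247/529)
flip (247/529) -> (529/247): both odd, 247 mod 4 = 3, 529 mod 4 = 1, so the flip contributes +1; sign now +1
(529/247): 529 mod 247 = 35, so (529/247) = (35/247)
flip (35/247) -> (247/35): both odd, 35 mod 4 = 3, 247 mod 4 = 3, so the flip contributes -1; sign now -1
(247/35): 247 mod 35 = 2, so (247/35) = (2/35)
factor out 2^1: 2 = 2^1·1; with 35 mod 8 = 3, (2/35) = -1; sign now +1; continue with (1/35)
reached (1/35) = 1, so the symbol is +1

1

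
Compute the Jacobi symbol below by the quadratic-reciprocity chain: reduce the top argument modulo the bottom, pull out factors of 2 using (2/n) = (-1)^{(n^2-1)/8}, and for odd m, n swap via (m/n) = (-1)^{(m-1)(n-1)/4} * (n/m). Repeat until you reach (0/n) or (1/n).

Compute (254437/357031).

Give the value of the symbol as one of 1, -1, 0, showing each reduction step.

-1

reciprocity: (254437/357031) = +1·(357031/254437) since 254437 mod 4 = 1, 357031 mod 4 = 3; sign now +1
(357031/254437) = (102594/254437)   [reduce mod 254437]
102594 = 2^1·51297; (2/254437) = -1 since 254437 mod 8 = 5, so (102594/254437) = (-1)^1·(51297/254437); sign now -1
reciprocity: (51297/254437) = +1·(254437/51297) since 51297 mod 4 = 1, 254437 mod 4 = 1; sign now -1
(254437/51297) = (49249/51297)   [reduce mod 51297]
reciprocity: (49249/51297) = +1·(51297/49249) since 49249 mod 4 = 1, 51297 mod 4 = 1; sign now -1
(51297/49249) = (2048/49249)   [reduce mod 49249]
2048 = 2^11·1; (2/49249) = +1 since 49249 mod 8 = 1, so (2048/49249) = (+1)^11·(1/49249); sign now -1
(1/49249) = 1; final value = sign = -1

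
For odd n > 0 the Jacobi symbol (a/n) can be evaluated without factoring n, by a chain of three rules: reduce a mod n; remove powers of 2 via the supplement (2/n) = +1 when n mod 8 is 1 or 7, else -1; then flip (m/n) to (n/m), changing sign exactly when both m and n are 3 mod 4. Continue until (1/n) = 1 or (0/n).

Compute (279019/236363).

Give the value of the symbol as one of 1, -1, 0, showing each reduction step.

-1

(279019/236363) = (42656/236363)   [reduce mod 236363]
42656 = 2^5·1333; (2/236363) = -1 since 236363 mod 8 = 3, so (42656/236363) = (-1)^5·(1333/236363); sign now -1
reciprocity: (1333/236363) = +1·(236363/1333) since 1333 mod 4 = 1, 236363 mod 4 = 3; sign now -1
(236363/1333) = (422/1333)   [reduce mod 1333]
422 = 2^1·211; (2/1333) = -1 since 1333 mod 8 = 5, so (422/1333) = (-1)^1·(211/1333); sign now +1
reciprocity: (211/1333) = +1·(1333/211) since 211 mod 4 = 3, 1333 mod 4 = 1; sign now +1
(1333/211) = (67/211)   [reduce mod 211]
reciprocity: (67/211) = -1·(211/67) since 67 mod 4 = 3, 211 mod 4 = 3; sign now -1
(211/67) = (10/67)   [reduce mod 67]
10 = 2^1·5; (2/67) = -1 since 67 mod 8 = 3, so (10/67) = (-1)^1·(5/67); sign now +1
reciprocity: (5/67) = +1·(67/5) since 5 mod 4 = 1, 67 mod 4 = 3; sign now +1
(67/5) = (2/5)   [reduce mod 5]
2 = 2^1·1; (2/5) = -1 since 5 mod 8 = 5, so (2/5) = (-1)^1·(1/5); sign now -1
(1/5) = 1; final value = sign = -1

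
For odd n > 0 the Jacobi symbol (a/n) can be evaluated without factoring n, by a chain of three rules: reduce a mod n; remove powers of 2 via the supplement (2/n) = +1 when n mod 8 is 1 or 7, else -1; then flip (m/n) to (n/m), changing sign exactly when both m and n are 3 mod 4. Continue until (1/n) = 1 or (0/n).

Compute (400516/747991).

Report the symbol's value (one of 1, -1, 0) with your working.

400516 = 2^2·100129; (2/747991) = +1 since 747991 mod 8 = 7, so (400516/747991) = (+1)^2·(100129/747991); sign now +1
reciprocity: (100129/747991) = +1·(747991/100129) since 100129 mod 4 = 1, 747991 mod 4 = 3; sign now +1
(747991/100129) = (47088/100129)   [reduce mod 100129]
47088 = 2^4·2943; (2/100129) = +1 since 100129 mod 8 = 1, so (47088/100129) = (+1)^4·(2943/100129); sign now +1
reciprocity: (2943/100129) = +1·(100129/2943) since 2943 mod 4 = 3, 100129 mod 4 = 1; sign now +1
(100129/2943) = (67/2943)   [reduce mod 2943]
reciprocity: (67/2943) = -1·(2943/67) since 67 mod 4 = 3, 2943 mod 4 = 3; sign now -1
(2943/67) = (62/67)   [reduce mod 67]
62 = 2^1·31; (2/67) = -1 since 67 mod 8 = 3, so (62/67) = (-1)^1·(31/67); sign now +1
reciprocity: (31/67) = -1·(67/31) since 31 mod 4 = 3, 67 mod 4 = 3; sign now -1
(67/31) = (5/31)   [reduce mod 31]
reciprocity: (5/31) = +1·(31/5) since 5 mod 4 = 1, 31 mod 4 = 3; sign now -1
(31/5) = (1/5)   [reduce mod 5]
(1/5) = 1; final value = sign = -1

-1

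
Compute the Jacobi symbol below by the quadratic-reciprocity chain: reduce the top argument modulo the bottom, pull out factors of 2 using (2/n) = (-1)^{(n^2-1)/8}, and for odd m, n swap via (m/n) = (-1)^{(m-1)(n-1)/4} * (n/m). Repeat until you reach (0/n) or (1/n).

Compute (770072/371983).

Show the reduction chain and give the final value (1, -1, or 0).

-1

(770072/371983): 770072 mod 371983 = 26106, so (770072/371983) = (26106/371983)
factor out 2^1: 26106 = 2^1·13053; with 371983 mod 8 = 7, (2/371983) = +1; sign now +1; continue with (13053/371983)
flip (13053/371983) -> (371983/13053): both odd, 13053 mod 4 = 1, 371983 mod 4 = 3, so the flip contributes +1; sign now +1
(371983/13053): 371983 mod 13053 = 6499, so (371983/13053) = (6499/13053)
flip (6499/13053) -> (13053/6499): both odd, 6499 mod 4 = 3, 13053 mod 4 = 1, so the flip contributes +1; sign now +1
(13053/6499): 13053 mod 6499 = 55, so (13053/6499) = (55/6499)
flip (55/6499) -> (6499/55): both odd, 55 mod 4 = 3, 6499 mod 4 = 3, so the flip contributes -1; sign now -1
(6499/55): 6499 mod 55 = 9, so (6499/55) = (9/55)
flip (9/55) -> (55/9): both odd, 9 mod 4 = 1, 55 mod 4 = 3, so the flip contributes +1; sign now -1
(55/9): 55 mod 9 = 1, so (55/9) = (1/9)
reached (1/9) = 1, so the symbol is -1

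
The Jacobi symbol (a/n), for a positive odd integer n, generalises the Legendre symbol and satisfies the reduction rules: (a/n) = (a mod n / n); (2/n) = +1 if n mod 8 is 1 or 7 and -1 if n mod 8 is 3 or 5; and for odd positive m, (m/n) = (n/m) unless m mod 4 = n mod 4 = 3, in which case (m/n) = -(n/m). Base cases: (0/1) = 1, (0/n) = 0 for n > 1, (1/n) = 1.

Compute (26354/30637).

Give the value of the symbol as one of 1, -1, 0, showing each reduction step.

factor out 2^1: 26354 = 2^1·13177; with 30637 mod 8 = 5, (2/30637) = -1; sign now -1; continue with (13177/30637)
flip (13177/30637) -> (30637/13177): both odd, 13177 mod 4 = 1, 30637 mod 4 = 1, so the flip contributes +1; sign now -1
(30637/13177): 30637 mod 13177 = 4283, so (30637/13177) = (4283/13177)
flip (4283/13177) -> (13177/4283): both odd, 4283 mod 4 = 3, 13177 mod 4 = 1, so the flip contributes +1; sign now -1
(13177/4283): 13177 mod 4283 = 328, so (13177/4283) = (328/4283)
factor out 2^3: 328 = 2^3·41; with 4283 mod 8 = 3, (2/4283) = -1; sign now +1; continue with (41/4283)
flip (41/4283) -> (4283/41): both odd, 41 mod 4 = 1, 4283 mod 4 = 3, so the flip contributes +1; sign now +1
(4283/41): 4283 mod 41 = 19, so (4283/41) = (19/41)
flip (19/41) -> (41/19): both odd, 19 mod 4 = 3, 41 mod 4 = 1, so the flip contributes +1; sign now +1
(41/19): 41 mod 19 = 3, so (41/19) = (3/19)
flip (3/19) -> (19/3): both odd, 3 mod 4 = 3, 19 mod 4 = 3, so the flip contributes -1; sign now -1
(19/3): 19 mod 3 = 1, so (19/3) = (1/3)
reached (1/3) = 1, so the symbol is -1

-1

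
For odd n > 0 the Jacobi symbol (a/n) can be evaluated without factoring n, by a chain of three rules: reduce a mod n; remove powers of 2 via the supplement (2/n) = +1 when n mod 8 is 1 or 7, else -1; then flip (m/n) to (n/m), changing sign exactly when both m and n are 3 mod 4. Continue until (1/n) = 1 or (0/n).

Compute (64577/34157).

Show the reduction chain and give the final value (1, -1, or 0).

(64577/34157) = (30420/34157)   [reduce mod 34157]
30420 = 2^2·7605; (2/34157) = -1 since 34157 mod 8 = 5, so (30420/34157) = (-1)^2·(7605/34157); sign now +1
reciprocity: (7605/34157) = +1·(34157/7605) since 7605 mod 4 = 1, 34157 mod 4 = 1; sign now +1
(34157/7605) = (3737/7605)   [reduce mod 7605]
reciprocity: (3737/7605) = +1·(7605/3737) since 3737 mod 4 = 1, 7605 mod 4 = 1; sign now +1
(7605/3737) = (131/3737)   [reduce mod 3737]
reciprocity: (131/3737) = +1·(3737/131) since 131 mod 4 = 3, 3737 mod 4 = 1; sign now +1
(3737/131) = (69/131)   [reduce mod 131]
reciprocity: (69/131) = +1·(131/69) since 69 mod 4 = 1, 131 mod 4 = 3; sign now +1
(131/69) = (62/69)   [reduce mod 69]
62 = 2^1·31; (2/69) = -1 since 69 mod 8 = 5, so (62/69) = (-1)^1·(31/69); sign now -1
reciprocity: (31/69) = +1·(69/31) since 31 mod 4 = 3, 69 mod 4 = 1; sign now -1
(69/31) = (7/31)   [reduce mod 31]
reciprocity: (7/31) = -1·(31/7) since 7 mod 4 = 3, 31 mod 4 = 3; sign now +1
(31/7) = (3/7)   [reduce mod 7]
reciprocity: (3/7) = -1·(7/3) since 3 mod 4 = 3, 7 mod 4 = 3; sign now -1
(7/3) = (1/3)   [reduce mod 3]
(1/3) = 1; final value = sign = -1

-1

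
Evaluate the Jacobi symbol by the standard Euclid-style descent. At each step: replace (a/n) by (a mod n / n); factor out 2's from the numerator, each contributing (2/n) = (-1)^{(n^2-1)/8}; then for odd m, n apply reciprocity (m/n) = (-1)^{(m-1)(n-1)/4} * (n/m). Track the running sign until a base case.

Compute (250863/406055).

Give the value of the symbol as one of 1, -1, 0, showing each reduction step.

-1

flip (250863/406055) -> (406055/250863): both odd, 250863 mod 4 = 3, 406055 mod 4 = 3, so the flip contributes -1; sign now -1
(406055/250863): 406055 mod 250863 = 155192, so (406055/250863) = (155192/250863)
factor out 2^3: 155192 = 2^3·19399; with 250863 mod 8 = 7, (2/250863) = +1; sign now -1; continue with (19399/250863)
flip (19399/250863) -> (250863/19399): both odd, 19399 mod 4 = 3, 250863 mod 4 = 3, so the flip contributes -1; sign now +1
(250863/19399): 250863 mod 19399 = 18075, so (250863/19399) = (18075/19399)
flip (18075/19399) -> (19399/18075): both odd, 18075 mod 4 = 3, 19399 mod 4 = 3, so the flip contributes -1; sign now -1
(19399/18075): 19399 mod 18075 = 1324, so (19399/18075) = (1324/18075)
factor out 2^2: 1324 = 2^2·331; with 18075 mod 8 = 3, (2/18075) = -1; sign now -1; continue with (331/18075)
flip (331/18075) -> (18075/331): both odd, 331 mod 4 = 3, 18075 mod 4 = 3, so the flip contributes -1; sign now +1
(18075/331): 18075 mod 331 = 201, so (18075/331) = (201/331)
flip (201/331) -> (331/201): both odd, 201 mod 4 = 1, 331 mod 4 = 3, so the flip contributes +1; sign now +1
(331/201): 331 mod 201 = 130, so (331/201) = (130/201)
factor out 2^1: 130 = 2^1·65; with 201 mod 8 = 1, (2/201) = +1; sign now +1; continue with (65/201)
flip (65/201) -> (201/65): both odd, 65 mod 4 = 1, 201 mod 4 = 1, so the flip contributes +1; sign now +1
(201/65): 201 mod 65 = 6, so (201/65) = (6/65)
factor out 2^1: 6 = 2^1·3; with 65 mod 8 = 1, (2/65) = +1; sign now +1; continue with (3/65)
flip (3/65) -> (65/3): both odd, 3 mod 4 = 3, 65 mod 4 = 1, so the flip contributes +1; sign now +1
(65/3): 65 mod 3 = 2, so (65/3) = (2/3)
factor out 2^1: 2 = 2^1·1; with 3 mod 8 = 3, (2/3) = -1; sign now -1; continue with (1/3)
reached (1/3) = 1, so the symbol is -1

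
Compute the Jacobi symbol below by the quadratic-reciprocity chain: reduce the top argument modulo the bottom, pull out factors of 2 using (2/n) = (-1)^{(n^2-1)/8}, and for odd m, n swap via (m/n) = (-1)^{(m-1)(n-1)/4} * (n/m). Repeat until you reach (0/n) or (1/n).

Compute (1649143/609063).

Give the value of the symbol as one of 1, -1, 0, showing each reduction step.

(1649143/609063) = (431017/609063)   [reduce mod 609063]
reciprocity: (431017/609063) = +1·(609063/431017) since 431017 mod 4 = 1, 609063 mod 4 = 3; sign now +1
(609063/431017) = (178046/431017)   [reduce mod 431017]
178046 = 2^1·89023; (2/431017) = +1 since 431017 mod 8 = 1, so (178046/431017) = (+1)^1·(89023/431017); sign now +1
reciprocity: (89023/431017) = +1·(431017/89023) since 89023 mod 4 = 3, 431017 mod 4 = 1; sign now +1
(431017/89023) = (74925/89023)   [reduce mod 89023]
reciprocity: (74925/89023) = +1·(89023/74925) since 74925 mod 4 = 1, 89023 mod 4 = 3; sign now +1
(89023/74925) = (14098/74925)   [reduce mod 74925]
14098 = 2^1·7049; (2/74925) = -1 since 74925 mod 8 = 5, so (14098/74925) = (-1)^1·(7049/74925); sign now -1
reciprocity: (7049/74925) = +1·(74925/7049) since 7049 mod 4 = 1, 74925 mod 4 = 1; sign now -1
(74925/7049) = (4435/7049)   [reduce mod 7049]
reciprocity: (4435/7049) = +1·(7049/4435) since 4435 mod 4 = 3, 7049 mod 4 = 1; sign now -1
(7049/4435) = (2614/4435)   [reduce mod 4435]
2614 = 2^1·1307; (2/4435) = -1 since 4435 mod 8 = 3, so (2614/4435) = (-1)^1·(1307/4435); sign now +1
reciprocity: (1307/4435) = -1·(4435/1307) since 1307 mod 4 = 3, 4435 mod 4 = 3; sign now -1
(4435/1307) = (514/1307)   [reduce mod 1307]
514 = 2^1·257; (2/1307) = -1 since 1307 mod 8 = 3, so (514/1307) = (-1)^1·(257/1307); sign now +1
reciprocity: (257/1307) = +1·(1307/257) since 257 mod 4 = 1, 1307 mod 4 = 3; sign now +1
(1307/257) = (22/257)   [reduce mod 257]
22 = 2^1·11; (2/257) = +1 since 257 mod 8 = 1, so (22/257) = (+1)^1·(11/257); sign now +1
reciprocity: (11/257) = +1·(257/11) since 11 mod 4 = 3, 257 mod 4 = 1; sign now +1
(257/11) = (4/11)   [reduce mod 11]
4 = 2^2·1; (2/11) = -1 since 11 mod 8 = 3, so (4/11) = (-1)^2·(1/11); sign now +1
(1/11) = 1; final value = sign = +1

1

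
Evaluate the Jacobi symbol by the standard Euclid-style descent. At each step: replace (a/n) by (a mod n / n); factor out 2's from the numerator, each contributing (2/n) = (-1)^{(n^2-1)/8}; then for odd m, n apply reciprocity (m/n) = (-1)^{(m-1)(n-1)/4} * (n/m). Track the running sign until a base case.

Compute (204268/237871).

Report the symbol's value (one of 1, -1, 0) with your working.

-1

204268 = 2^2·51067; (2/237871) = +1 since 237871 mod 8 = 7, so (204268/237871) = (+1)^2·(51067/237871); sign now +1
reciprocity: (51067/237871) = -1·(237871/51067) since 51067 mod 4 = 3, 237871 mod 4 = 3; sign now -1
(237871/51067) = (33603/51067)   [reduce mod 51067]
reciprocity: (33603/51067) = -1·(51067/33603) since 33603 mod 4 = 3, 51067 mod 4 = 3; sign now +1
(51067/33603) = (17464/33603)   [reduce mod 33603]
17464 = 2^3·2183; (2/33603) = -1 since 33603 mod 8 = 3, so (17464/33603) = (-1)^3·(2183/33603); sign now -1
reciprocity: (2183/33603) = -1·(33603/2183) since 2183 mod 4 = 3, 33603 mod 4 = 3; sign now +1
(33603/2183) = (858/2183)   [reduce mod 2183]
858 = 2^1·429; (2/2183) = +1 since 2183 mod 8 = 7, so (858/2183) = (+1)^1·(429/2183); sign now +1
reciprocity: (429/2183) = +1·(2183/429) since 429 mod 4 = 1, 2183 mod 4 = 3; sign now +1
(2183/429) = (38/429)   [reduce mod 429]
38 = 2^1·19; (2/429) = -1 since 429 mod 8 = 5, so (38/429) = (-1)^1·(19/429); sign now -1
reciprocity: (19/429) = +1·(429/19) since 19 mod 4 = 3, 429 mod 4 = 1; sign now -1
(429/19) = (11/19)   [reduce mod 19]
reciprocity: (11/19) = -1·(19/11) since 11 mod 4 = 3, 19 mod 4 = 3; sign now +1
(19/11) = (8/11)   [reduce mod 11]
8 = 2^3·1; (2/11) = -1 since 11 mod 8 = 3, so (8/11) = (-1)^3·(1/11); sign now -1
(1/11) = 1; final value = sign = -1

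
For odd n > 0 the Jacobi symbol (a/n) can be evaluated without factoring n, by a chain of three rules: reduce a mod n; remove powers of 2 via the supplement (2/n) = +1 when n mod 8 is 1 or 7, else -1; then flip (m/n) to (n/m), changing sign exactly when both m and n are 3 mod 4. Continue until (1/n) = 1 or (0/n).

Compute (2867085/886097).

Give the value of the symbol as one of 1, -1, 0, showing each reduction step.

(2867085/886097) = (208794/886097)   [reduce mod 886097]
208794 = 2^1·104397; (2/886097) = +1 since 886097 mod 8 = 1, so (208794/886097) = (+1)^1·(104397/886097); sign now +1
reciprocity: (104397/886097) = +1·(886097/104397) since 104397 mod 4 = 1, 886097 mod 4 = 1; sign now +1
(886097/104397) = (50921/104397)   [reduce mod 104397]
reciprocity: (50921/104397) = +1·(104397/50921) since 50921 mod 4 = 1, 104397 mod 4 = 1; sign now +1
(104397/50921) = (2555/50921)   [reduce mod 50921]
reciprocity: (2555/50921) = +1·(50921/2555) since 2555 mod 4 = 3, 50921 mod 4 = 1; sign now +1
(50921/2555) = (2376/2555)   [reduce mod 2555]
2376 = 2^3·297; (2/2555) = -1 since 2555 mod 8 = 3, so (2376/2555) = (-1)^3·(297/2555); sign now -1
reciprocity: (297/2555) = +1·(2555/297) since 297 mod 4 = 1, 2555 mod 4 = 3; sign now -1
(2555/297) = (179/297)   [reduce mod 297]
reciprocity: (179/297) = +1·(297/179) since 179 mod 4 = 3, 297 mod 4 = 1; sign now -1
(297/179) = (118/179)   [reduce mod 179]
118 = 2^1·59; (2/179) = -1 since 179 mod 8 = 3, so (118/179) = (-1)^1·(59/179); sign now +1
reciprocity: (59/179) = -1·(179/59) since 59 mod 4 = 3, 179 mod 4 = 3; sign now -1
(179/59) = (2/59)   [reduce mod 59]
2 = 2^1·1; (2/59) = -1 since 59 mod 8 = 3, so (2/59) = (-1)^1·(1/59); sign now +1
(1/59) = 1; final value = sign = +1

1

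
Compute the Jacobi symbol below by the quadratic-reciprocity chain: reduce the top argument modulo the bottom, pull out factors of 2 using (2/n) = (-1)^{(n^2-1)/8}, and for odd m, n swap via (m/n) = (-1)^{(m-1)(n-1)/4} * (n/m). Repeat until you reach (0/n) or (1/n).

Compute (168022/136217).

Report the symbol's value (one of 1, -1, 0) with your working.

-1

(168022/136217) = (31805/136217)   [reduce mod 136217]
reciprocity: (31805/136217) = +1·(136217/31805) since 31805 mod 4 = 1, 136217 mod 4 = 1; sign now +1
(136217/31805) = (8997/31805)   [reduce mod 31805]
reciprocity: (8997/31805) = +1·(31805/8997) since 8997 mod 4 = 1, 31805 mod 4 = 1; sign now +1
(31805/8997) = (4814/8997)   [reduce mod 8997]
4814 = 2^1·2407; (2/8997) = -1 since 8997 mod 8 = 5, so (4814/8997) = (-1)^1·(2407/8997); sign now -1
reciprocity: (2407/8997) = +1·(8997/2407) since 2407 mod 4 = 3, 8997 mod 4 = 1; sign now -1
(8997/2407) = (1776/2407)   [reduce mod 2407]
1776 = 2^4·111; (2/2407) = +1 since 2407 mod 8 = 7, so (1776/2407) = (+1)^4·(111/2407); sign now -1
reciprocity: (111/2407) = -1·(2407/111) since 111 mod 4 = 3, 2407 mod 4 = 3; sign now +1
(2407/111) = (76/111)   [reduce mod 111]
76 = 2^2·19; (2/111) = +1 since 111 mod 8 = 7, so (76/111) = (+1)^2·(19/111); sign now +1
reciprocity: (19/111) = -1·(111/19) since 19 mod 4 = 3, 111 mod 4 = 3; sign now -1
(111/19) = (16/19)   [reduce mod 19]
16 = 2^4·1; (2/19) = -1 since 19 mod 8 = 3, so (16/19) = (-1)^4·(1/19); sign now -1
(1/19) = 1; final value = sign = -1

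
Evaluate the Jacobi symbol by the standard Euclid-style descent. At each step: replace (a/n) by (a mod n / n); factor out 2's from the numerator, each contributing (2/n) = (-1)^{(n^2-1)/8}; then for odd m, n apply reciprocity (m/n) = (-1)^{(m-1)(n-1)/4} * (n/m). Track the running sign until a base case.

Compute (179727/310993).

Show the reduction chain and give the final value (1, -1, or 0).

-1

flip (179727/310993) -> (310993/179727): both odd, 179727 mod 4 = 3, 310993 mod 4 = 1, so the flip contributes +1; sign now +1
(310993/179727): 310993 mod 179727 = 131266, so (310993/179727) = (131266/179727)
factor out 2^1: 131266 = 2^1·65633; with 179727 mod 8 = 7, (2/179727) = +1; sign now +1; continue with (65633/179727)
flip (65633/179727) -> (179727/65633): both odd, 65633 mod 4 = 1, 179727 mod 4 = 3, so the flip contributes +1; sign now +1
(179727/65633): 179727 mod 65633 = 48461, so (179727/65633) = (48461/65633)
flip (48461/65633) -> (65633/48461): both odd, 48461 mod 4 = 1, 65633 mod 4 = 1, so the flip contributes +1; sign now +1
(65633/48461): 65633 mod 48461 = 17172, so (65633/48461) = (17172/48461)
factor out 2^2: 17172 = 2^2·4293; with 48461 mod 8 = 5, (2/48461) = -1; sign now +1; continue with (4293/48461)
flip (4293/48461) -> (48461/4293): both odd, 4293 mod 4 = 1, 48461 mod 4 = 1, so the flip contributes +1; sign now +1
(48461/4293): 48461 mod 4293 = 1238, so (48461/4293) = (1238/4293)
factor out 2^1: 1238 = 2^1·619; with 4293 mod 8 = 5, (2/4293) = -1; sign now -1; continue with (619/4293)
flip (619/4293) -> (4293/619): both odd, 619 mod 4 = 3, 4293 mod 4 = 1, so the flip contributes +1; sign now -1
(4293/619): 4293 mod 619 = 579, so (4293/619) = (579/619)
flip (579/619) -> (619/579): both odd, 579 mod 4 = 3, 619 mod 4 = 3, so the flip contributes -1; sign now +1
(619/579): 619 mod 579 = 40, so (619/579) = (40/579)
factor out 2^3: 40 = 2^3·5; with 579 mod 8 = 3, (2/579) = -1; sign now -1; continue with (5/579)
flip (5/579) -> (579/5): both odd, 5 mod 4 = 1, 579 mod 4 = 3, so the flip contributes +1; sign now -1
(579/5): 579 mod 5 = 4, so (579/5) = (4/5)
factor out 2^2: 4 = 2^2·1; with 5 mod 8 = 5, (2/5) = -1; sign now -1; continue with (1/5)
reached (1/5) = 1, so the symbol is -1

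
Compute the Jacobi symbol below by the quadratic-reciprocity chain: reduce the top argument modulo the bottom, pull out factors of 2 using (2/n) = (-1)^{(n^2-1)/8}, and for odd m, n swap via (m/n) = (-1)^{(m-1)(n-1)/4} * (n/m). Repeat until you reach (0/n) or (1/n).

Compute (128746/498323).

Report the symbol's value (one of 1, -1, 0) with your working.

1

factor out 2^1: 128746 = 2^1·64373; with 498323 mod 8 = 3, (2/498323) = -1; sign now -1; continue with (64373/498323)
flip (64373/498323) -> (498323/64373): both odd, 64373 mod 4 = 1, 498323 mod 4 = 3, so the flip contributes +1; sign now -1
(498323/64373): 498323 mod 64373 = 47712, so (498323/64373) = (47712/64373)
factor out 2^5: 47712 = 2^5·1491; with 64373 mod 8 = 5, (2/64373) = -1; sign now +1; continue with (1491/64373)
flip (1491/64373) -> (64373/1491): both odd, 1491 mod 4 = 3, 64373 mod 4 = 1, so the flip contributes +1; sign now +1
(64373/1491): 64373 mod 1491 = 260, so (64373/1491) = (260/1491)
factor out 2^2: 260 = 2^2·65; with 1491 mod 8 = 3, (2/1491) = -1; sign now +1; continue with (65/1491)
flip (65/1491) -> (1491/65): both odd, 65 mod 4 = 1, 1491 mod 4 = 3, so the flip contributes +1; sign now +1
(1491/65): 1491 mod 65 = 61, so (1491/65) = (61/65)
flip (61/65) -> (65/61): both odd, 61 mod 4 = 1, 65 mod 4 = 1, so the flip contributes +1; sign now +1
(65/61): 65 mod 61 = 4, so (65/61) = (4/61)
factor out 2^2: 4 = 2^2·1; with 61 mod 8 = 5, (2/61) = -1; sign now +1; continue with (1/61)
reached (1/61) = 1, so the symbol is +1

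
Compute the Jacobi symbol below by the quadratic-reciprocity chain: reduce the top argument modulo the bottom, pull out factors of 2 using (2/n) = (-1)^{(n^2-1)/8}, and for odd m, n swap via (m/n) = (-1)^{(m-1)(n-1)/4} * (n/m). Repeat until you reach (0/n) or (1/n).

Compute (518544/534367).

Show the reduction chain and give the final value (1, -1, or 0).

-1

factor out 2^4: 518544 = 2^4·32409; with 534367 mod 8 = 7, (2/534367) = +1; sign now +1; continue with (32409/534367)
flip (32409/534367) -> (534367/32409): both odd, 32409 mod 4 = 1, 534367 mod 4 = 3, so the flip contributes +1; sign now +1
(534367/32409): 534367 mod 32409 = 15823, so (534367/32409) = (15823/32409)
flip (15823/32409) -> (32409/15823): both odd, 15823 mod 4 = 3, 32409 mod 4 = 1, so the flip contributes +1; sign now +1
(32409/15823): 32409 mod 15823 = 763, so (32409/15823) = (763/15823)
flip (763/15823) -> (15823/763): both odd, 763 mod 4 = 3, 15823 mod 4 = 3, so the flip contributes -1; sign now -1
(15823/763): 15823 mod 763 = 563, so (15823/763) = (563/763)
flip (563/763) -> (763/563): both odd, 563 mod 4 = 3, 763 mod 4 = 3, so the flip contributes -1; sign now +1
(763/563): 763 mod 563 = 200, so (763/563) = (200/563)
factor out 2^3: 200 = 2^3·25; with 563 mod 8 = 3, (2/563) = -1; sign now -1; continue with (25/563)
flip (25/563) -> (563/25): both odd, 25 mod 4 = 1, 563 mod 4 = 3, so the flip contributes +1; sign now -1
(563/25): 563 mod 25 = 13, so (563/25) = (13/25)
flip (13/25) -> (25/13): both odd, 13 mod 4 = 1, 25 mod 4 = 1, so the flip contributes +1; sign now -1
(25/13): 25 mod 13 = 12, so (25/13) = (12/13)
factor out 2^2: 12 = 2^2·3; with 13 mod 8 = 5, (2/13) = -1; sign now -1; continue with (3/13)
flip (3/13) -> (13/3): both odd, 3 mod 4 = 3, 13 mod 4 = 1, so the flip contributes +1; sign now -1
(13/3): 13 mod 3 = 1, so (13/3) = (1/3)
reached (1/3) = 1, so the symbol is -1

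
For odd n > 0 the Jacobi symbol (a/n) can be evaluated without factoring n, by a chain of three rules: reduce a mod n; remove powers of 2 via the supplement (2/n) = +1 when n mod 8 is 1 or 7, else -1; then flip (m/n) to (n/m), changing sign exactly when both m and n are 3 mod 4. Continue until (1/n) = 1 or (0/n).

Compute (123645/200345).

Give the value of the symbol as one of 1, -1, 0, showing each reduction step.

0

flip (123645/200345) -> (200345/123645): both odd, 123645 mod 4 = 1, 200345 mod 4 = 1, so the flip contributes +1; sign now +1
(200345/123645): 200345 mod 123645 = 76700, so (200345/123645) = (76700/123645)
factor out 2^2: 76700 = 2^2·19175; with 123645 mod 8 = 5, (2/123645) = -1; sign now +1; continue with (19175/123645)
flip (19175/123645) -> (123645/19175): both odd, 19175 mod 4 = 3, 123645 mod 4 = 1, so the flip contributes +1; sign now +1
(123645/19175): 123645 mod 19175 = 8595, so (123645/19175) = (8595/19175)
flip (8595/19175) -> (19175/8595): both odd, 8595 mod 4 = 3, 19175 mod 4 = 3, so the flip contributes -1; sign now -1
(19175/8595): 19175 mod 8595 = 1985, so (19175/8595) = (1985/8595)
flip (1985/8595) -> (8595/1985): both odd, 1985 mod 4 = 1, 8595 mod 4 = 3, so the flip contributes +1; sign now -1
(8595/1985): 8595 mod 1985 = 655, so (8595/1985) = (655/1985)
flip (655/1985) -> (1985/655): both odd, 655 mod 4 = 3, 1985 mod 4 = 1, so the flip contributes +1; sign now -1
(1985/655): 1985 mod 655 = 20, so (1985/655) = (20/655)
factor out 2^2: 20 = 2^2·5; with 655 mod 8 = 7, (2/655) = +1; sign now -1; continue with (5/655)
flip (5/655) -> (655/5): both odd, 5 mod 4 = 1, 655 mod 4 = 3, so the flip contributes +1; sign now -1
(655/5): 655 mod 5 = 0, so (655/5) = (0/5)
reached (0/5); gcd(a, n) > 1, so (0/5) = 0 and the symbol is 0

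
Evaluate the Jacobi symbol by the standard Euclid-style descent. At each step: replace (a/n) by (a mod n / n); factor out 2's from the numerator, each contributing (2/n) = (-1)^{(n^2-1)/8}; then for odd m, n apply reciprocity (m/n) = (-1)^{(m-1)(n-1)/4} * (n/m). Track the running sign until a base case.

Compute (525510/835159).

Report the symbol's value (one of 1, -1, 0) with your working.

factor out 2^1: 525510 = 2^1·262755; with 835159 mod 8 = 7, (2/835159) = +1; sign now +1; continue with (262755/835159)
flip (262755/835159) -> (835159/262755): both odd, 262755 mod 4 = 3, 835159 mod 4 = 3, so the flip contributes -1; sign now -1
(835159/262755): 835159 mod 262755 = 46894, so (835159/262755) = (46894/262755)
factor out 2^1: 46894 = 2^1·23447; with 262755 mod 8 = 3, (2/262755) = -1; sign now +1; continue with (23447/262755)
flip (23447/262755) -> (262755/23447): both odd, 23447 mod 4 = 3, 262755 mod 4 = 3, so the flip contributes -1; sign now -1
(262755/23447): 262755 mod 23447 = 4838, so (262755/23447) = (4838/23447)
factor out 2^1: 4838 = 2^1·2419; with 23447 mod 8 = 7, (2/23447) = +1; sign now -1; continue with (2419/23447)
flip (2419/23447) -> (23447/2419): both odd, 2419 mod 4 = 3, 23447 mod 4 = 3, so the flip contributes -1; sign now +1
(23447/2419): 23447 mod 2419 = 1676, so (23447/2419) = (1676/2419)
factor out 2^2: 1676 = 2^2·419; with 2419 mod 8 = 3, (2/2419) = -1; sign now +1; continue with (419/2419)
flip (419/2419) -> (2419/419): both odd, 419 mod 4 = 3, 2419 mod 4 = 3, so the flip contributes -1; sign now -1
(2419/419): 2419 mod 419 = 324, so (2419/419) = (324/419)
factor out 2^2: 324 = 2^2·81; with 419 mod 8 = 3, (2/419) = -1; sign now -1; continue with (81/419)
flip (81/419) -> (419/81): both odd, 81 mod 4 = 1, 419 mod 4 = 3, so the flip contributes +1; sign now -1
(419/81): 419 mod 81 = 14, so (419/81) = (14/81)
factor out 2^1: 14 = 2^1·7; with 81 mod 8 = 1, (2/81) = +1; sign now -1; continue with (7/81)
flip (7/81) -> (81/7): both odd, 7 mod 4 = 3, 81 mod 4 = 1, so the flip contributes +1; sign now -1
(81/7): 81 mod 7 = 4, so (81/7) = (4/7)
factor out 2^2: 4 = 2^2·1; with 7 mod 8 = 7, (2/7) = +1; sign now -1; continue with (1/7)
reached (1/7) = 1, so the symbol is -1

-1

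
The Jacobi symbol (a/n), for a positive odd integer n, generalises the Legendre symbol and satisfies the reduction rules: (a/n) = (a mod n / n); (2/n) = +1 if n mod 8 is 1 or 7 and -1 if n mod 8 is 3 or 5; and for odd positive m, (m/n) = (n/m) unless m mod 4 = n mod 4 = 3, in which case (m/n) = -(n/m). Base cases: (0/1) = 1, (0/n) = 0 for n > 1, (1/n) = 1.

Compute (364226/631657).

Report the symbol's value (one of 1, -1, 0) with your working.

factor out 2^1: 364226 = 2^1·182113; with 631657 mod 8 = 1, (2/631657) = +1; sign now +1; continue with (182113/631657)
flip (182113/631657) -> (631657/182113): both odd, 182113 mod 4 = 1, 631657 mod 4 = 1, so the flip contributes +1; sign now +1
(631657/182113): 631657 mod 182113 = 85318, so (631657/182113) = (85318/182113)
factor out 2^1: 85318 = 2^1·42659; with 182113 mod 8 = 1, (2/182113) = +1; sign now +1; continue with (42659/182113)
flip (42659/182113) -> (182113/42659): both odd, 42659 mod 4 = 3, 182113 mod 4 = 1, so the flip contributes +1; sign now +1
(182113/42659): 182113 mod 42659 = 11477, so (182113/42659) = (11477/42659)
flip (11477/42659) -> (42659/11477): both odd, 11477 mod 4 = 1, 42659 mod 4 = 3, so the flip contributes +1; sign now +1
(42659/11477): 42659 mod 11477 = 8228, so (42659/11477) = (8228/11477)
factor out 2^2: 8228 = 2^2·2057; with 11477 mod 8 = 5, (2/11477) = -1; sign now +1; continue with (2057/11477)
flip (2057/11477) -> (11477/2057): both odd, 2057 mod 4 = 1, 11477 mod 4 = 1, so the flip contributes +1; sign now +1
(11477/2057): 11477 mod 2057 = 1192, so (11477/2057) = (1192/2057)
factor out 2^3: 1192 = 2^3·149; with 2057 mod 8 = 1, (2/2057) = +1; sign now +1; continue with (149/2057)
flip (149/2057) -> (2057/149): both odd, 149 mod 4 = 1, 2057 mod 4 = 1, so the flip contributes +1; sign now +1
(2057/149): 2057 mod 149 = 120, so (2057/149) = (120/149)
factor out 2^3: 120 = 2^3·15; with 149 mod 8 = 5, (2/149) = -1; sign now -1; continue with (15/149)
flip (15/149) -> (149/15): both odd, 15 mod 4 = 3, 149 mod 4 = 1, so the flip contributes +1; sign now -1
(149/15): 149 mod 15 = 14, so (149/15) = (14/15)
factor out 2^1: 14 = 2^1·7; with 15 mod 8 = 7, (2/15) = +1; sign now -1; continue with (7/15)
flip (7/15) -> (15/7): both odd, 7 mod 4 = 3, 15 mod 4 = 3, so the flip contributes -1; sign now +1
(15/7): 15 mod 7 = 1, so (15/7) = (1/7)
reached (1/7) = 1, so the symbol is +1

1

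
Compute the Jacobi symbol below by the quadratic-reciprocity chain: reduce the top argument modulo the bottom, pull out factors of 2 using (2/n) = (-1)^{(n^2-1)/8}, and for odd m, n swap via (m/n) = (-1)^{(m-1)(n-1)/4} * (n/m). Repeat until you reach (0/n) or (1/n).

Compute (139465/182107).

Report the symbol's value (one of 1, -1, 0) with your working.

-1

reciprocity: (139465/182107) = +1·(182107/139465) since 139465 mod 4 = 1, 182107 mod 4 = 3; sign now +1
(182107/139465) = (42642/139465)   [reduce mod 139465]
42642 = 2^1·21321; (2/139465) = +1 since 139465 mod 8 = 1, so (42642/139465) = (+1)^1·(21321/139465); sign now +1
reciprocity: (21321/139465) = +1·(139465/21321) since 21321 mod 4 = 1, 139465 mod 4 = 1; sign now +1
(139465/21321) = (11539/21321)   [reduce mod 21321]
reciprocity: (11539/21321) = +1·(21321/11539) since 11539 mod 4 = 3, 21321 mod 4 = 1; sign now +1
(21321/11539) = (9782/11539)   [reduce mod 11539]
9782 = 2^1·4891; (2/11539) = -1 since 11539 mod 8 = 3, so (9782/11539) = (-1)^1·(4891/11539); sign now -1
reciprocity: (4891/11539) = -1·(11539/4891) since 4891 mod 4 = 3, 11539 mod 4 = 3; sign now +1
(11539/4891) = (1757/4891)   [reduce mod 4891]
reciprocity: (1757/4891) = +1·(4891/1757) since 1757 mod 4 = 1, 4891 mod 4 = 3; sign now +1
(4891/1757) = (1377/1757)   [reduce mod 1757]
reciprocity: (1377/1757) = +1·(1757/1377) since 1377 mod 4 = 1, 1757 mod 4 = 1; sign now +1
(1757/1377) = (380/1377)   [reduce mod 1377]
380 = 2^2·95; (2/1377) = +1 since 1377 mod 8 = 1, so (380/1377) = (+1)^2·(95/1377); sign now +1
reciprocity: (95/1377) = +1·(1377/95) since 95 mod 4 = 3, 1377 mod 4 = 1; sign now +1
(1377/95) = (47/95)   [reduce mod 95]
reciprocity: (47/95) = -1·(95/47) since 47 mod 4 = 3, 95 mod 4 = 3; sign now -1
(95/47) = (1/47)   [reduce mod 47]
(1/47) = 1; final value = sign = -1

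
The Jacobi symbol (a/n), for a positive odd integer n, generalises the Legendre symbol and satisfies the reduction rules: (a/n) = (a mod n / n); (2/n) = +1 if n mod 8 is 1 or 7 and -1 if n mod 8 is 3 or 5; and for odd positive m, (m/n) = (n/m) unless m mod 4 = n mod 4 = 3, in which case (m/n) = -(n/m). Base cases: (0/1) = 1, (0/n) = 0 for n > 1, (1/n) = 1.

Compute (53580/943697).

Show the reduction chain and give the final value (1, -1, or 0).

-1

53580 = 2^2·13395; (2/943697) = +1 since 943697 mod 8 = 1, so (53580/943697) = (+1)^2·(13395/943697); sign now +1
reciprocity: (13395/943697) = +1·(943697/13395) since 13395 mod 4 = 3, 943697 mod 4 = 1; sign now +1
(943697/13395) = (6047/13395)   [reduce mod 13395]
reciprocity: (6047/13395) = -1·(13395/6047) since 6047 mod 4 = 3, 13395 mod 4 = 3; sign now -1
(13395/6047) = (1301/6047)   [reduce mod 6047]
reciprocity: (1301/6047) = +1·(6047/1301) since 1301 mod 4 = 1, 6047 mod 4 = 3; sign now -1
(6047/1301) = (843/1301)   [reduce mod 1301]
reciprocity: (843/1301) = +1·(1301/843) since 843 mod 4 = 3, 1301 mod 4 = 1; sign now -1
(1301/843) = (458/843)   [reduce mod 843]
458 = 2^1·229; (2/843) = -1 since 843 mod 8 = 3, so (458/843) = (-1)^1·(229/843); sign now +1
reciprocity: (229/843) = +1·(843/229) since 229 mod 4 = 1, 843 mod 4 = 3; sign now +1
(843/229) = (156/229)   [reduce mod 229]
156 = 2^2·39; (2/229) = -1 since 229 mod 8 = 5, so (156/229) = (-1)^2·(39/229); sign now +1
reciprocity: (39/229) = +1·(229/39) since 39 mod 4 = 3, 229 mod 4 = 1; sign now +1
(229/39) = (34/39)   [reduce mod 39]
34 = 2^1·17; (2/39) = +1 since 39 mod 8 = 7, so (34/39) = (+1)^1·(17/39); sign now +1
reciprocity: (17/39) = +1·(39/17) since 17 mod 4 = 1, 39 mod 4 = 3; sign now +1
(39/17) = (5/17)   [reduce mod 17]
reciprocity: (5/17) = +1·(17/5) since 5 mod 4 = 1, 17 mod 4 = 1; sign now +1
(17/5) = (2/5)   [reduce mod 5]
2 = 2^1·1; (2/5) = -1 since 5 mod 8 = 5, so (2/5) = (-1)^1·(1/5); sign now -1
(1/5) = 1; final value = sign = -1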